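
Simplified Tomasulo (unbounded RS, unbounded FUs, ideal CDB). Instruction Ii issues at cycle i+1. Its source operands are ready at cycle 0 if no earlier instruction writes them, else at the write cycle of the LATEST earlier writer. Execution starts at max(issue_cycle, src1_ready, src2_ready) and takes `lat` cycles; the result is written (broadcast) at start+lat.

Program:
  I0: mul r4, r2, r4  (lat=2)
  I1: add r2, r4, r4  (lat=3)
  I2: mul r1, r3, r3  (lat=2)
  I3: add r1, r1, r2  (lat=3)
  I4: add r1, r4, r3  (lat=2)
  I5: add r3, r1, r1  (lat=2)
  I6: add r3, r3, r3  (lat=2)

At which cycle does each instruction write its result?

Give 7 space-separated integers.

I0 mul r4: issue@1 deps=(None,None) exec_start@1 write@3
I1 add r2: issue@2 deps=(0,0) exec_start@3 write@6
I2 mul r1: issue@3 deps=(None,None) exec_start@3 write@5
I3 add r1: issue@4 deps=(2,1) exec_start@6 write@9
I4 add r1: issue@5 deps=(0,None) exec_start@5 write@7
I5 add r3: issue@6 deps=(4,4) exec_start@7 write@9
I6 add r3: issue@7 deps=(5,5) exec_start@9 write@11

Answer: 3 6 5 9 7 9 11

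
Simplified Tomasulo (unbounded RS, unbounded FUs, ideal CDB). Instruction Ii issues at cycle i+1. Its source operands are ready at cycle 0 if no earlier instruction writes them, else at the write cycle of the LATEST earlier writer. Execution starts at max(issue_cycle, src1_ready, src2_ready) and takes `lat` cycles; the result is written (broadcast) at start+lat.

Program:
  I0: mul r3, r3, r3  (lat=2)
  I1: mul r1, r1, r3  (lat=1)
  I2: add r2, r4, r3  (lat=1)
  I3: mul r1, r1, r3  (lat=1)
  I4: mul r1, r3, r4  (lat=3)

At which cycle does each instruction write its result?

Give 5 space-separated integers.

I0 mul r3: issue@1 deps=(None,None) exec_start@1 write@3
I1 mul r1: issue@2 deps=(None,0) exec_start@3 write@4
I2 add r2: issue@3 deps=(None,0) exec_start@3 write@4
I3 mul r1: issue@4 deps=(1,0) exec_start@4 write@5
I4 mul r1: issue@5 deps=(0,None) exec_start@5 write@8

Answer: 3 4 4 5 8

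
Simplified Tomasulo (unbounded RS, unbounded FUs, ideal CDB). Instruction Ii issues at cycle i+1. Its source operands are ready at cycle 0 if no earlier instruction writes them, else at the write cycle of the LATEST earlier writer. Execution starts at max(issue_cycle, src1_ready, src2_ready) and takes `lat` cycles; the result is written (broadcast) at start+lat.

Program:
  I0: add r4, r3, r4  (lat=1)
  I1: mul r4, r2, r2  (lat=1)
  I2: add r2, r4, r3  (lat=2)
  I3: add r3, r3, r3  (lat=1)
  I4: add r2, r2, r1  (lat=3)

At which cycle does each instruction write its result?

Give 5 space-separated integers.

I0 add r4: issue@1 deps=(None,None) exec_start@1 write@2
I1 mul r4: issue@2 deps=(None,None) exec_start@2 write@3
I2 add r2: issue@3 deps=(1,None) exec_start@3 write@5
I3 add r3: issue@4 deps=(None,None) exec_start@4 write@5
I4 add r2: issue@5 deps=(2,None) exec_start@5 write@8

Answer: 2 3 5 5 8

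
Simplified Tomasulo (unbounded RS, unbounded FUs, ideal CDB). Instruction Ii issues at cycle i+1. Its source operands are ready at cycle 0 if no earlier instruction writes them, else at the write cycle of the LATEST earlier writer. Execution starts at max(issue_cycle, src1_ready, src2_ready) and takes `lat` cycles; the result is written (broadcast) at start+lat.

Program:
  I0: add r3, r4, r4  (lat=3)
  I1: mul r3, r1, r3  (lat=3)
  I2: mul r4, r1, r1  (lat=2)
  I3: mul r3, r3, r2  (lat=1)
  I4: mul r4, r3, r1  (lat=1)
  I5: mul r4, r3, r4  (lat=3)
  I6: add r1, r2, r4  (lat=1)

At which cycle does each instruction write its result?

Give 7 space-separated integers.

I0 add r3: issue@1 deps=(None,None) exec_start@1 write@4
I1 mul r3: issue@2 deps=(None,0) exec_start@4 write@7
I2 mul r4: issue@3 deps=(None,None) exec_start@3 write@5
I3 mul r3: issue@4 deps=(1,None) exec_start@7 write@8
I4 mul r4: issue@5 deps=(3,None) exec_start@8 write@9
I5 mul r4: issue@6 deps=(3,4) exec_start@9 write@12
I6 add r1: issue@7 deps=(None,5) exec_start@12 write@13

Answer: 4 7 5 8 9 12 13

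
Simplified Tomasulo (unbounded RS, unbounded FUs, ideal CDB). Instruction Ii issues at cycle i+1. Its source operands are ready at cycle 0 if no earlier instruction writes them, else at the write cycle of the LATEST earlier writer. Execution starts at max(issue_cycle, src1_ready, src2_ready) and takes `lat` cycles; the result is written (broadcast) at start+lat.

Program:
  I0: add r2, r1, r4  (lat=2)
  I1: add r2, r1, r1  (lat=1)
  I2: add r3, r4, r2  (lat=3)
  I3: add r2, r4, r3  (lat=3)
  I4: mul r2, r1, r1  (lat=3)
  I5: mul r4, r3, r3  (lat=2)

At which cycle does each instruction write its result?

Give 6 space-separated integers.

Answer: 3 3 6 9 8 8

Derivation:
I0 add r2: issue@1 deps=(None,None) exec_start@1 write@3
I1 add r2: issue@2 deps=(None,None) exec_start@2 write@3
I2 add r3: issue@3 deps=(None,1) exec_start@3 write@6
I3 add r2: issue@4 deps=(None,2) exec_start@6 write@9
I4 mul r2: issue@5 deps=(None,None) exec_start@5 write@8
I5 mul r4: issue@6 deps=(2,2) exec_start@6 write@8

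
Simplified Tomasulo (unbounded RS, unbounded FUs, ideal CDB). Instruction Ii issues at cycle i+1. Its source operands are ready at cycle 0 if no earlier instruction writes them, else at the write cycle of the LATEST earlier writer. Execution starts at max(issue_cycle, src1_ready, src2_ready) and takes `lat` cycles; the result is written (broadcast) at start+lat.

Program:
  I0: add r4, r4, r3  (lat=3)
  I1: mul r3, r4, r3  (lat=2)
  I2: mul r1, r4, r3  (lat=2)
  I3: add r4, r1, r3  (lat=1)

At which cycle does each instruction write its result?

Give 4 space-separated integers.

I0 add r4: issue@1 deps=(None,None) exec_start@1 write@4
I1 mul r3: issue@2 deps=(0,None) exec_start@4 write@6
I2 mul r1: issue@3 deps=(0,1) exec_start@6 write@8
I3 add r4: issue@4 deps=(2,1) exec_start@8 write@9

Answer: 4 6 8 9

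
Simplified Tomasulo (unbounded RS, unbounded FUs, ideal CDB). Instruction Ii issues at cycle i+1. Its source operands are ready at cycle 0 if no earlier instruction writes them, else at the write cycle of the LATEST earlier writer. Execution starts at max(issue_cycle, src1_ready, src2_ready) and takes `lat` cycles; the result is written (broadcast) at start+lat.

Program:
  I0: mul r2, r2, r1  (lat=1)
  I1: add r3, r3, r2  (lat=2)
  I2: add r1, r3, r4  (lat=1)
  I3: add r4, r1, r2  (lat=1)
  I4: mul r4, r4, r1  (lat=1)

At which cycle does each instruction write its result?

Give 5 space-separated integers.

Answer: 2 4 5 6 7

Derivation:
I0 mul r2: issue@1 deps=(None,None) exec_start@1 write@2
I1 add r3: issue@2 deps=(None,0) exec_start@2 write@4
I2 add r1: issue@3 deps=(1,None) exec_start@4 write@5
I3 add r4: issue@4 deps=(2,0) exec_start@5 write@6
I4 mul r4: issue@5 deps=(3,2) exec_start@6 write@7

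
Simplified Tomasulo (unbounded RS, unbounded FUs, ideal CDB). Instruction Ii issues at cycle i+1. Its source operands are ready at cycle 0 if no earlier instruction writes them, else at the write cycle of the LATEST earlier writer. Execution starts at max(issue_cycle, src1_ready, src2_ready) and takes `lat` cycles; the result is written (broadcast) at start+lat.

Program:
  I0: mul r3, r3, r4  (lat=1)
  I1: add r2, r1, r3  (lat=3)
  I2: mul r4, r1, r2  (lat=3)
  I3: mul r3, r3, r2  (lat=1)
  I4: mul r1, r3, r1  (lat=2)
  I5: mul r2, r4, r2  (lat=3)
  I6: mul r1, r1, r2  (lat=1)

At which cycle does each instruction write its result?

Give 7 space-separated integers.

Answer: 2 5 8 6 8 11 12

Derivation:
I0 mul r3: issue@1 deps=(None,None) exec_start@1 write@2
I1 add r2: issue@2 deps=(None,0) exec_start@2 write@5
I2 mul r4: issue@3 deps=(None,1) exec_start@5 write@8
I3 mul r3: issue@4 deps=(0,1) exec_start@5 write@6
I4 mul r1: issue@5 deps=(3,None) exec_start@6 write@8
I5 mul r2: issue@6 deps=(2,1) exec_start@8 write@11
I6 mul r1: issue@7 deps=(4,5) exec_start@11 write@12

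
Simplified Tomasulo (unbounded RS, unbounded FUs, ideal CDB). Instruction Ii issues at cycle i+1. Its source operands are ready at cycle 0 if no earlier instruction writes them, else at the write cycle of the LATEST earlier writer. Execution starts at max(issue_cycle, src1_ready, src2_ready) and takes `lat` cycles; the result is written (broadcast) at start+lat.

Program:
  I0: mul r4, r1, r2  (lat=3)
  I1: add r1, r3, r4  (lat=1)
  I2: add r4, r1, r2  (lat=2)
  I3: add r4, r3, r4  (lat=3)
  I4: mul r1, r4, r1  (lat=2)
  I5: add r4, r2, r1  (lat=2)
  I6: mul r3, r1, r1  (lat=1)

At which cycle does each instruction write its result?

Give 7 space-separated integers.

I0 mul r4: issue@1 deps=(None,None) exec_start@1 write@4
I1 add r1: issue@2 deps=(None,0) exec_start@4 write@5
I2 add r4: issue@3 deps=(1,None) exec_start@5 write@7
I3 add r4: issue@4 deps=(None,2) exec_start@7 write@10
I4 mul r1: issue@5 deps=(3,1) exec_start@10 write@12
I5 add r4: issue@6 deps=(None,4) exec_start@12 write@14
I6 mul r3: issue@7 deps=(4,4) exec_start@12 write@13

Answer: 4 5 7 10 12 14 13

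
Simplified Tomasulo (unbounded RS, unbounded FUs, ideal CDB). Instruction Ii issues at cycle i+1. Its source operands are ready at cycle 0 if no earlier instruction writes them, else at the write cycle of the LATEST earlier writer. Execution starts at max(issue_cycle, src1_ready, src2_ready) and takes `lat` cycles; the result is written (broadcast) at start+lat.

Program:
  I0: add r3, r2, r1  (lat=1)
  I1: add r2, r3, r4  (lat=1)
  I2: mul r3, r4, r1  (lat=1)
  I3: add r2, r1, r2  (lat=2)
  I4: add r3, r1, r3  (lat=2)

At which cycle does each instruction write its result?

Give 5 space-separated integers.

Answer: 2 3 4 6 7

Derivation:
I0 add r3: issue@1 deps=(None,None) exec_start@1 write@2
I1 add r2: issue@2 deps=(0,None) exec_start@2 write@3
I2 mul r3: issue@3 deps=(None,None) exec_start@3 write@4
I3 add r2: issue@4 deps=(None,1) exec_start@4 write@6
I4 add r3: issue@5 deps=(None,2) exec_start@5 write@7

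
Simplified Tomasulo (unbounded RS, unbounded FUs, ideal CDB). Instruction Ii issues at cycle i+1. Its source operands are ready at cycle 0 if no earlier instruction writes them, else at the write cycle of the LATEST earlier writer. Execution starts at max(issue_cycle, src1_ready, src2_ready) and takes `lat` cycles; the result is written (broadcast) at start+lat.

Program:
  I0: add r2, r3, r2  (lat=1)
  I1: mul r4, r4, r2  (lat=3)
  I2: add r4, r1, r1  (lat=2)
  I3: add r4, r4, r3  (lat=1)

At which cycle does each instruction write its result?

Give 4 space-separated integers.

Answer: 2 5 5 6

Derivation:
I0 add r2: issue@1 deps=(None,None) exec_start@1 write@2
I1 mul r4: issue@2 deps=(None,0) exec_start@2 write@5
I2 add r4: issue@3 deps=(None,None) exec_start@3 write@5
I3 add r4: issue@4 deps=(2,None) exec_start@5 write@6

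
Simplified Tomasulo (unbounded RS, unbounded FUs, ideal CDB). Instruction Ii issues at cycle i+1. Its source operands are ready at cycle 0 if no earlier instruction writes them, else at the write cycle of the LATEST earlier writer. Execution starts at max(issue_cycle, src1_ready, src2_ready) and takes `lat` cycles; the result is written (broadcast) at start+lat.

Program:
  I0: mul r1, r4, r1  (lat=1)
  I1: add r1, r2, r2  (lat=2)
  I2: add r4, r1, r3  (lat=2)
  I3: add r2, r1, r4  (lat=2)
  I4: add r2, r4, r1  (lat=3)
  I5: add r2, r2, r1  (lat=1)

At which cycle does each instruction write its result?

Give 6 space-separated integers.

I0 mul r1: issue@1 deps=(None,None) exec_start@1 write@2
I1 add r1: issue@2 deps=(None,None) exec_start@2 write@4
I2 add r4: issue@3 deps=(1,None) exec_start@4 write@6
I3 add r2: issue@4 deps=(1,2) exec_start@6 write@8
I4 add r2: issue@5 deps=(2,1) exec_start@6 write@9
I5 add r2: issue@6 deps=(4,1) exec_start@9 write@10

Answer: 2 4 6 8 9 10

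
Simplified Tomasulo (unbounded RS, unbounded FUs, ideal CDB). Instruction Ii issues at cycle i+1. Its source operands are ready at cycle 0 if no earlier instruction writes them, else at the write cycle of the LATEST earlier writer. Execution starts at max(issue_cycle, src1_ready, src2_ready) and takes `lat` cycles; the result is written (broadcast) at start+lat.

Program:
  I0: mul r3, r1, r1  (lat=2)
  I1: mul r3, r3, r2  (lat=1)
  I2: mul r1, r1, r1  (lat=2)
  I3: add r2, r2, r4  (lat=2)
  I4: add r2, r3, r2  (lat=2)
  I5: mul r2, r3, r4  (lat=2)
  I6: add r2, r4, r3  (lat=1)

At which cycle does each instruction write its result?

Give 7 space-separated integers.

I0 mul r3: issue@1 deps=(None,None) exec_start@1 write@3
I1 mul r3: issue@2 deps=(0,None) exec_start@3 write@4
I2 mul r1: issue@3 deps=(None,None) exec_start@3 write@5
I3 add r2: issue@4 deps=(None,None) exec_start@4 write@6
I4 add r2: issue@5 deps=(1,3) exec_start@6 write@8
I5 mul r2: issue@6 deps=(1,None) exec_start@6 write@8
I6 add r2: issue@7 deps=(None,1) exec_start@7 write@8

Answer: 3 4 5 6 8 8 8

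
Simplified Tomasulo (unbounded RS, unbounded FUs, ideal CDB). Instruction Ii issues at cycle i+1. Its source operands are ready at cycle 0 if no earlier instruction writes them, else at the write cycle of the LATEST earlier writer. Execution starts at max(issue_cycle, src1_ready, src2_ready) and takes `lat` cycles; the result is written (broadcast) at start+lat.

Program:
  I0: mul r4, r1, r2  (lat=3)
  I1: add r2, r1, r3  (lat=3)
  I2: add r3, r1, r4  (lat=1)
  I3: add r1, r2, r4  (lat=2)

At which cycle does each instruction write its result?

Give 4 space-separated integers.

Answer: 4 5 5 7

Derivation:
I0 mul r4: issue@1 deps=(None,None) exec_start@1 write@4
I1 add r2: issue@2 deps=(None,None) exec_start@2 write@5
I2 add r3: issue@3 deps=(None,0) exec_start@4 write@5
I3 add r1: issue@4 deps=(1,0) exec_start@5 write@7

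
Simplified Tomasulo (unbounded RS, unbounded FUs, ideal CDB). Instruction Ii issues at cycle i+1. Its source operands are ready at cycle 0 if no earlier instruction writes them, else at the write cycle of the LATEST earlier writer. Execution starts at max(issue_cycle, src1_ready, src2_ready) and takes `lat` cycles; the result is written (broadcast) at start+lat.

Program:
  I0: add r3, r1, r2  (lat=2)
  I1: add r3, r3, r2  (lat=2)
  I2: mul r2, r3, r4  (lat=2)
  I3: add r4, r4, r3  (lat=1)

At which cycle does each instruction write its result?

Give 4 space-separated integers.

I0 add r3: issue@1 deps=(None,None) exec_start@1 write@3
I1 add r3: issue@2 deps=(0,None) exec_start@3 write@5
I2 mul r2: issue@3 deps=(1,None) exec_start@5 write@7
I3 add r4: issue@4 deps=(None,1) exec_start@5 write@6

Answer: 3 5 7 6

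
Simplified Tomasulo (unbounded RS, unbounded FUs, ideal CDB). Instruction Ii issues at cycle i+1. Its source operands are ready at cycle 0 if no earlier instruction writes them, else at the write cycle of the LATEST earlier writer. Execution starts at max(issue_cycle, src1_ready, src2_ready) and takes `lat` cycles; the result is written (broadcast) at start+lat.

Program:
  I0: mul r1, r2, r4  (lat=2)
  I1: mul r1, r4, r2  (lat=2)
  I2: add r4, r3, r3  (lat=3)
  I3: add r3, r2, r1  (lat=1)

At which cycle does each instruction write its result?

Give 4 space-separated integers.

I0 mul r1: issue@1 deps=(None,None) exec_start@1 write@3
I1 mul r1: issue@2 deps=(None,None) exec_start@2 write@4
I2 add r4: issue@3 deps=(None,None) exec_start@3 write@6
I3 add r3: issue@4 deps=(None,1) exec_start@4 write@5

Answer: 3 4 6 5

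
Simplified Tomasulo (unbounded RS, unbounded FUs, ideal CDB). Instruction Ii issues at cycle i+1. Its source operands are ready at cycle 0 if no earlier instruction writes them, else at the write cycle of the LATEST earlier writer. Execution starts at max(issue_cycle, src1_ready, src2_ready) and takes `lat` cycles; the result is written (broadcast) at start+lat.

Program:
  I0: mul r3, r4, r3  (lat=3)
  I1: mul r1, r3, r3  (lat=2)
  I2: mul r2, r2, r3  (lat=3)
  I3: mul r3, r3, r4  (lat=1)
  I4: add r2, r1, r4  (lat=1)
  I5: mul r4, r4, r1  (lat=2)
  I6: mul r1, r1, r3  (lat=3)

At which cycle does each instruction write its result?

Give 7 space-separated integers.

I0 mul r3: issue@1 deps=(None,None) exec_start@1 write@4
I1 mul r1: issue@2 deps=(0,0) exec_start@4 write@6
I2 mul r2: issue@3 deps=(None,0) exec_start@4 write@7
I3 mul r3: issue@4 deps=(0,None) exec_start@4 write@5
I4 add r2: issue@5 deps=(1,None) exec_start@6 write@7
I5 mul r4: issue@6 deps=(None,1) exec_start@6 write@8
I6 mul r1: issue@7 deps=(1,3) exec_start@7 write@10

Answer: 4 6 7 5 7 8 10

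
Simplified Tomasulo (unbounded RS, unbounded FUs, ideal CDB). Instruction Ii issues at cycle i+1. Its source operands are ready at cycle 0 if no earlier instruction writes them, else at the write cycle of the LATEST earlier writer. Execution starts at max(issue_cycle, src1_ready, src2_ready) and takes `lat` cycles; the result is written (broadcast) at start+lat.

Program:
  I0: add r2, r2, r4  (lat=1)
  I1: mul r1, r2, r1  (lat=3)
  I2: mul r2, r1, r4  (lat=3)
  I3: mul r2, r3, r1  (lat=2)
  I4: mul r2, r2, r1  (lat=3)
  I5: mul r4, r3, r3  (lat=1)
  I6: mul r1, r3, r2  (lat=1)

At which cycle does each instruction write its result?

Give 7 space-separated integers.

Answer: 2 5 8 7 10 7 11

Derivation:
I0 add r2: issue@1 deps=(None,None) exec_start@1 write@2
I1 mul r1: issue@2 deps=(0,None) exec_start@2 write@5
I2 mul r2: issue@3 deps=(1,None) exec_start@5 write@8
I3 mul r2: issue@4 deps=(None,1) exec_start@5 write@7
I4 mul r2: issue@5 deps=(3,1) exec_start@7 write@10
I5 mul r4: issue@6 deps=(None,None) exec_start@6 write@7
I6 mul r1: issue@7 deps=(None,4) exec_start@10 write@11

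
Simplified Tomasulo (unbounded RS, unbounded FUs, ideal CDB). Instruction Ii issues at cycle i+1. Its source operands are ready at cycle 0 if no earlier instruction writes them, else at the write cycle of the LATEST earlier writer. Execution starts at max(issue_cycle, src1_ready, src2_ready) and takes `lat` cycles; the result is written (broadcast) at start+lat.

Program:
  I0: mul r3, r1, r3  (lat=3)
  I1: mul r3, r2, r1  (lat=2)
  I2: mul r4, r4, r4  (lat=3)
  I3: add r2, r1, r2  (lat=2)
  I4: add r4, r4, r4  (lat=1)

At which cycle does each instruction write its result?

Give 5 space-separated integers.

I0 mul r3: issue@1 deps=(None,None) exec_start@1 write@4
I1 mul r3: issue@2 deps=(None,None) exec_start@2 write@4
I2 mul r4: issue@3 deps=(None,None) exec_start@3 write@6
I3 add r2: issue@4 deps=(None,None) exec_start@4 write@6
I4 add r4: issue@5 deps=(2,2) exec_start@6 write@7

Answer: 4 4 6 6 7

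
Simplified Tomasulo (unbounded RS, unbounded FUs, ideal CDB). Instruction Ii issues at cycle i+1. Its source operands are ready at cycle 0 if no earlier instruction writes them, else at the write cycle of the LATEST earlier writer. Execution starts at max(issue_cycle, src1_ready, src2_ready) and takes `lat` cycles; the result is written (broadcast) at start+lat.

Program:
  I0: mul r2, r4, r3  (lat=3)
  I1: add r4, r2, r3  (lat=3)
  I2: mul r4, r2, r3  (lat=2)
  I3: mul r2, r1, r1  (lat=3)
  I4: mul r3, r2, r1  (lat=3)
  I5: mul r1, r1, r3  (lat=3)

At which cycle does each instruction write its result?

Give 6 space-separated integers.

Answer: 4 7 6 7 10 13

Derivation:
I0 mul r2: issue@1 deps=(None,None) exec_start@1 write@4
I1 add r4: issue@2 deps=(0,None) exec_start@4 write@7
I2 mul r4: issue@3 deps=(0,None) exec_start@4 write@6
I3 mul r2: issue@4 deps=(None,None) exec_start@4 write@7
I4 mul r3: issue@5 deps=(3,None) exec_start@7 write@10
I5 mul r1: issue@6 deps=(None,4) exec_start@10 write@13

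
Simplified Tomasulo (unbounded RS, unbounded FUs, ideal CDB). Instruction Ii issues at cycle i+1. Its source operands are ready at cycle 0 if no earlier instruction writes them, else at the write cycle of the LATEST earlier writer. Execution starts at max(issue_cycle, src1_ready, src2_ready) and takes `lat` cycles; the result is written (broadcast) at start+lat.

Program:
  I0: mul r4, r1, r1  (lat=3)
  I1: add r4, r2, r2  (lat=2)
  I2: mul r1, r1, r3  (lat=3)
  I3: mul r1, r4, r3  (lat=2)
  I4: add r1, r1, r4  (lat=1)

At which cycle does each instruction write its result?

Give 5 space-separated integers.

I0 mul r4: issue@1 deps=(None,None) exec_start@1 write@4
I1 add r4: issue@2 deps=(None,None) exec_start@2 write@4
I2 mul r1: issue@3 deps=(None,None) exec_start@3 write@6
I3 mul r1: issue@4 deps=(1,None) exec_start@4 write@6
I4 add r1: issue@5 deps=(3,1) exec_start@6 write@7

Answer: 4 4 6 6 7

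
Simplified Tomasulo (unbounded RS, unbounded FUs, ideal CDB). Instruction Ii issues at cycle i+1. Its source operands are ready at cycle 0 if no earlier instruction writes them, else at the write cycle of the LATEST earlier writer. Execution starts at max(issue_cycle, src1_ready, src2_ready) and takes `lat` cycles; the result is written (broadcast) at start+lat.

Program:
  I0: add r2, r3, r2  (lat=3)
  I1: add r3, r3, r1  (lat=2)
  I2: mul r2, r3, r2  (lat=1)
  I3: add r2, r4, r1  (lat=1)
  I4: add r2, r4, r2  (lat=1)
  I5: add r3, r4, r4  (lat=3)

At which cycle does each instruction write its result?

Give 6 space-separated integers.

Answer: 4 4 5 5 6 9

Derivation:
I0 add r2: issue@1 deps=(None,None) exec_start@1 write@4
I1 add r3: issue@2 deps=(None,None) exec_start@2 write@4
I2 mul r2: issue@3 deps=(1,0) exec_start@4 write@5
I3 add r2: issue@4 deps=(None,None) exec_start@4 write@5
I4 add r2: issue@5 deps=(None,3) exec_start@5 write@6
I5 add r3: issue@6 deps=(None,None) exec_start@6 write@9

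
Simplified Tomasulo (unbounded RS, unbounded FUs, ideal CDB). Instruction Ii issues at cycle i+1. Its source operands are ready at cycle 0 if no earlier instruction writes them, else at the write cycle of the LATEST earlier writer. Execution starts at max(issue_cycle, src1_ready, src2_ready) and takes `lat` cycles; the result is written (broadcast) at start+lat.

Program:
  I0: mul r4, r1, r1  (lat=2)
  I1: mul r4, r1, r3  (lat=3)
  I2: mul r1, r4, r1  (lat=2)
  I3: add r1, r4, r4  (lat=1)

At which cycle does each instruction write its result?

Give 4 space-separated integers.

I0 mul r4: issue@1 deps=(None,None) exec_start@1 write@3
I1 mul r4: issue@2 deps=(None,None) exec_start@2 write@5
I2 mul r1: issue@3 deps=(1,None) exec_start@5 write@7
I3 add r1: issue@4 deps=(1,1) exec_start@5 write@6

Answer: 3 5 7 6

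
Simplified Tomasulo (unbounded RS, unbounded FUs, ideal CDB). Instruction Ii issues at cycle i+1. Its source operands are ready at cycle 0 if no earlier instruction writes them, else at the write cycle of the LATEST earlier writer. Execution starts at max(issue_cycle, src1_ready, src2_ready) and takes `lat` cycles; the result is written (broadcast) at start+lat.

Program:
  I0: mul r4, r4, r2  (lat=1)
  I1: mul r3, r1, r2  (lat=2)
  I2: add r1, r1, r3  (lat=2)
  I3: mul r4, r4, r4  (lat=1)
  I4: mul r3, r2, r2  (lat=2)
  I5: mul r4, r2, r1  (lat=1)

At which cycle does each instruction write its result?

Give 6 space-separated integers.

Answer: 2 4 6 5 7 7

Derivation:
I0 mul r4: issue@1 deps=(None,None) exec_start@1 write@2
I1 mul r3: issue@2 deps=(None,None) exec_start@2 write@4
I2 add r1: issue@3 deps=(None,1) exec_start@4 write@6
I3 mul r4: issue@4 deps=(0,0) exec_start@4 write@5
I4 mul r3: issue@5 deps=(None,None) exec_start@5 write@7
I5 mul r4: issue@6 deps=(None,2) exec_start@6 write@7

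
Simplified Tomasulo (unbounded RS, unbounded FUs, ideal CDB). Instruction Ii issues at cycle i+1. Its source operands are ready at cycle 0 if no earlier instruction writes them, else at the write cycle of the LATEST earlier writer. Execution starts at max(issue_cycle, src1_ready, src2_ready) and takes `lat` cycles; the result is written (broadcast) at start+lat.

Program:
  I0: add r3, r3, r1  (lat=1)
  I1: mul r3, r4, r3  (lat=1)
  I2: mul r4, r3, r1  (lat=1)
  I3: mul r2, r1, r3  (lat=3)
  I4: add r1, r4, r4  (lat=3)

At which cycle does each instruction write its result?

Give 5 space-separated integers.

Answer: 2 3 4 7 8

Derivation:
I0 add r3: issue@1 deps=(None,None) exec_start@1 write@2
I1 mul r3: issue@2 deps=(None,0) exec_start@2 write@3
I2 mul r4: issue@3 deps=(1,None) exec_start@3 write@4
I3 mul r2: issue@4 deps=(None,1) exec_start@4 write@7
I4 add r1: issue@5 deps=(2,2) exec_start@5 write@8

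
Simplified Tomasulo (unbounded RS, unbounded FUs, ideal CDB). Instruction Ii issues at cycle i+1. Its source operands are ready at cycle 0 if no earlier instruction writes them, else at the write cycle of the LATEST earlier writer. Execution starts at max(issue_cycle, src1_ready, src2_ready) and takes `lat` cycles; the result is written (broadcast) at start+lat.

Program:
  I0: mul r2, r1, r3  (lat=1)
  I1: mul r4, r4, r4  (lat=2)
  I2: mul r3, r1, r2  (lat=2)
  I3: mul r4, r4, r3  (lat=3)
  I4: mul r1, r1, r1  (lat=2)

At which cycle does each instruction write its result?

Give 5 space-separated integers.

Answer: 2 4 5 8 7

Derivation:
I0 mul r2: issue@1 deps=(None,None) exec_start@1 write@2
I1 mul r4: issue@2 deps=(None,None) exec_start@2 write@4
I2 mul r3: issue@3 deps=(None,0) exec_start@3 write@5
I3 mul r4: issue@4 deps=(1,2) exec_start@5 write@8
I4 mul r1: issue@5 deps=(None,None) exec_start@5 write@7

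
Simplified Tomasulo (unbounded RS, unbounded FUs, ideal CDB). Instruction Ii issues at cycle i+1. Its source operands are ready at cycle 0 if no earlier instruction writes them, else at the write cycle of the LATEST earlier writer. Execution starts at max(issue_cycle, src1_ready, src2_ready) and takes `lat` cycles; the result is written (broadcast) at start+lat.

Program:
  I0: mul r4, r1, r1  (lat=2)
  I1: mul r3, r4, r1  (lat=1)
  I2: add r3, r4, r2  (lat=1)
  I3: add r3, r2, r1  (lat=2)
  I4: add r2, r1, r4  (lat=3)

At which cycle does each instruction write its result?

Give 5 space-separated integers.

Answer: 3 4 4 6 8

Derivation:
I0 mul r4: issue@1 deps=(None,None) exec_start@1 write@3
I1 mul r3: issue@2 deps=(0,None) exec_start@3 write@4
I2 add r3: issue@3 deps=(0,None) exec_start@3 write@4
I3 add r3: issue@4 deps=(None,None) exec_start@4 write@6
I4 add r2: issue@5 deps=(None,0) exec_start@5 write@8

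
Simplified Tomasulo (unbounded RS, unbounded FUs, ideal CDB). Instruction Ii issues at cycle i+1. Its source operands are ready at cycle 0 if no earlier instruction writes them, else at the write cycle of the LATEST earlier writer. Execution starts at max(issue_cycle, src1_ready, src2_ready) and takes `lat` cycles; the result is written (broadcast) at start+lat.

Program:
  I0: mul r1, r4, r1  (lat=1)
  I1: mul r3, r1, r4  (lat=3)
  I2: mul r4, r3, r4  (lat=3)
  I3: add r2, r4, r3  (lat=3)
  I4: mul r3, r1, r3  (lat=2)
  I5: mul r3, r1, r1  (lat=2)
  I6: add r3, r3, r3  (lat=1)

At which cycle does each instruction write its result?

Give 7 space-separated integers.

I0 mul r1: issue@1 deps=(None,None) exec_start@1 write@2
I1 mul r3: issue@2 deps=(0,None) exec_start@2 write@5
I2 mul r4: issue@3 deps=(1,None) exec_start@5 write@8
I3 add r2: issue@4 deps=(2,1) exec_start@8 write@11
I4 mul r3: issue@5 deps=(0,1) exec_start@5 write@7
I5 mul r3: issue@6 deps=(0,0) exec_start@6 write@8
I6 add r3: issue@7 deps=(5,5) exec_start@8 write@9

Answer: 2 5 8 11 7 8 9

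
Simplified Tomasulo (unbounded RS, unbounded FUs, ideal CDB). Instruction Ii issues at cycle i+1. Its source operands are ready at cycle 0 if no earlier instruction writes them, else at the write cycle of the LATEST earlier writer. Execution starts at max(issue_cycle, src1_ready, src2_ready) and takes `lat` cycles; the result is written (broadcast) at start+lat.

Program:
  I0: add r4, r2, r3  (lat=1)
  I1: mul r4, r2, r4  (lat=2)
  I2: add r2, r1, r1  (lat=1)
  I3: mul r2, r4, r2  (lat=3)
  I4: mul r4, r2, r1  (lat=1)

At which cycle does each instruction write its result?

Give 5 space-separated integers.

I0 add r4: issue@1 deps=(None,None) exec_start@1 write@2
I1 mul r4: issue@2 deps=(None,0) exec_start@2 write@4
I2 add r2: issue@3 deps=(None,None) exec_start@3 write@4
I3 mul r2: issue@4 deps=(1,2) exec_start@4 write@7
I4 mul r4: issue@5 deps=(3,None) exec_start@7 write@8

Answer: 2 4 4 7 8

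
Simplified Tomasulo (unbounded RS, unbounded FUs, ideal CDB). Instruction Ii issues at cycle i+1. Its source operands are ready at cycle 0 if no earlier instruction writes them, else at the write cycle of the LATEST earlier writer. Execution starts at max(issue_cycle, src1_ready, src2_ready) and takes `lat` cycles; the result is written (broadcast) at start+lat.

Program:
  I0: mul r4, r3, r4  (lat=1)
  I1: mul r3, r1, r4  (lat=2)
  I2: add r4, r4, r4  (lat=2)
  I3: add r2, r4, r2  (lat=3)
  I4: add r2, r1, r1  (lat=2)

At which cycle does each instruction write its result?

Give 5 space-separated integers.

I0 mul r4: issue@1 deps=(None,None) exec_start@1 write@2
I1 mul r3: issue@2 deps=(None,0) exec_start@2 write@4
I2 add r4: issue@3 deps=(0,0) exec_start@3 write@5
I3 add r2: issue@4 deps=(2,None) exec_start@5 write@8
I4 add r2: issue@5 deps=(None,None) exec_start@5 write@7

Answer: 2 4 5 8 7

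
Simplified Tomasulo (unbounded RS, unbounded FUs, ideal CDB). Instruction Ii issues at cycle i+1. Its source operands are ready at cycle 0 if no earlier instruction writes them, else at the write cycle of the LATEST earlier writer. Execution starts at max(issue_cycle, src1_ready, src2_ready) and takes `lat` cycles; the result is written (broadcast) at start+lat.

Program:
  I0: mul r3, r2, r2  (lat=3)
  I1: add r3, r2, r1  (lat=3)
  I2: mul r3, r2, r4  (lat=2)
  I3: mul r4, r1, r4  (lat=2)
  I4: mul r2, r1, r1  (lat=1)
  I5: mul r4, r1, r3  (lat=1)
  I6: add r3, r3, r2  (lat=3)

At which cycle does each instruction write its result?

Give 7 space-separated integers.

I0 mul r3: issue@1 deps=(None,None) exec_start@1 write@4
I1 add r3: issue@2 deps=(None,None) exec_start@2 write@5
I2 mul r3: issue@3 deps=(None,None) exec_start@3 write@5
I3 mul r4: issue@4 deps=(None,None) exec_start@4 write@6
I4 mul r2: issue@5 deps=(None,None) exec_start@5 write@6
I5 mul r4: issue@6 deps=(None,2) exec_start@6 write@7
I6 add r3: issue@7 deps=(2,4) exec_start@7 write@10

Answer: 4 5 5 6 6 7 10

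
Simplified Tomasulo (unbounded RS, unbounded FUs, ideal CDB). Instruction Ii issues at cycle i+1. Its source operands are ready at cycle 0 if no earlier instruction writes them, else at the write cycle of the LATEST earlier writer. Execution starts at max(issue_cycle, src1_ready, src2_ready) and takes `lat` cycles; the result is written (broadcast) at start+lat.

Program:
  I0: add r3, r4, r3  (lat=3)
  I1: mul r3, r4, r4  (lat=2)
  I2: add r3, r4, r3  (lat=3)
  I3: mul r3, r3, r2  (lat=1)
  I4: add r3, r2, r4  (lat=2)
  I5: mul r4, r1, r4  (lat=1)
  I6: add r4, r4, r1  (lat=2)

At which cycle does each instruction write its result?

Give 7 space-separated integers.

I0 add r3: issue@1 deps=(None,None) exec_start@1 write@4
I1 mul r3: issue@2 deps=(None,None) exec_start@2 write@4
I2 add r3: issue@3 deps=(None,1) exec_start@4 write@7
I3 mul r3: issue@4 deps=(2,None) exec_start@7 write@8
I4 add r3: issue@5 deps=(None,None) exec_start@5 write@7
I5 mul r4: issue@6 deps=(None,None) exec_start@6 write@7
I6 add r4: issue@7 deps=(5,None) exec_start@7 write@9

Answer: 4 4 7 8 7 7 9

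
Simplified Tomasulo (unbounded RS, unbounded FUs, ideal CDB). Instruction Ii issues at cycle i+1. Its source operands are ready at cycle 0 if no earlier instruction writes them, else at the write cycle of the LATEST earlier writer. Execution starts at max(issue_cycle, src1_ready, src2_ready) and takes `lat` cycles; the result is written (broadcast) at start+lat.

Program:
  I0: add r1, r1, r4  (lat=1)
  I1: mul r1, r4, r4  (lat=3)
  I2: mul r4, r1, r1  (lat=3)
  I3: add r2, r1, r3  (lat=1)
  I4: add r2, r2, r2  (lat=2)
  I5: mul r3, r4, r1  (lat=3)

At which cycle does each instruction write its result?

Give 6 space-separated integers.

I0 add r1: issue@1 deps=(None,None) exec_start@1 write@2
I1 mul r1: issue@2 deps=(None,None) exec_start@2 write@5
I2 mul r4: issue@3 deps=(1,1) exec_start@5 write@8
I3 add r2: issue@4 deps=(1,None) exec_start@5 write@6
I4 add r2: issue@5 deps=(3,3) exec_start@6 write@8
I5 mul r3: issue@6 deps=(2,1) exec_start@8 write@11

Answer: 2 5 8 6 8 11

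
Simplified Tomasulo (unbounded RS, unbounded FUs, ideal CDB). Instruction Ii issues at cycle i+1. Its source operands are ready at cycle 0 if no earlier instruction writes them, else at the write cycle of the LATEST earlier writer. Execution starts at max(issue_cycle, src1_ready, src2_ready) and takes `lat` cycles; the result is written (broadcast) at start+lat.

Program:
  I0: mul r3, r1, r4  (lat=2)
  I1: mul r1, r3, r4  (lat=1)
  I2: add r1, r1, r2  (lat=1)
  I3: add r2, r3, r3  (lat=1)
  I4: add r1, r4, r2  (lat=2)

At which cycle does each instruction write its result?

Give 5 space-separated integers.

I0 mul r3: issue@1 deps=(None,None) exec_start@1 write@3
I1 mul r1: issue@2 deps=(0,None) exec_start@3 write@4
I2 add r1: issue@3 deps=(1,None) exec_start@4 write@5
I3 add r2: issue@4 deps=(0,0) exec_start@4 write@5
I4 add r1: issue@5 deps=(None,3) exec_start@5 write@7

Answer: 3 4 5 5 7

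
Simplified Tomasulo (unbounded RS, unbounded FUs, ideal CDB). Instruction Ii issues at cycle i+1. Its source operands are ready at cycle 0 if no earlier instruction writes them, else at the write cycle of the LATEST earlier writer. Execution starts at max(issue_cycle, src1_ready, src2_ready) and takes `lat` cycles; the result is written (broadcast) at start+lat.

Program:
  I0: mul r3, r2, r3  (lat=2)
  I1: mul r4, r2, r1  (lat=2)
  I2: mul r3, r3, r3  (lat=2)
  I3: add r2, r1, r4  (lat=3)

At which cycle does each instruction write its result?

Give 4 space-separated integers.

Answer: 3 4 5 7

Derivation:
I0 mul r3: issue@1 deps=(None,None) exec_start@1 write@3
I1 mul r4: issue@2 deps=(None,None) exec_start@2 write@4
I2 mul r3: issue@3 deps=(0,0) exec_start@3 write@5
I3 add r2: issue@4 deps=(None,1) exec_start@4 write@7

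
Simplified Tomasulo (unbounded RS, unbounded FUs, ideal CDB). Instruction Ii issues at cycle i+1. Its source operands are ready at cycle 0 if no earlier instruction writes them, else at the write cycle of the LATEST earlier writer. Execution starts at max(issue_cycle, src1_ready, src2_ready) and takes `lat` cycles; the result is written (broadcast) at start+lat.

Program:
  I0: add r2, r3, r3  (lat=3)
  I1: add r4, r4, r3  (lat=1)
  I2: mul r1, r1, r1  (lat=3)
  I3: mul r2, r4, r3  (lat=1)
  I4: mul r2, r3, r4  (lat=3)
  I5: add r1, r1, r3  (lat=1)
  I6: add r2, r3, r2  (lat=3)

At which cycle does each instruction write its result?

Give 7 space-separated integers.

Answer: 4 3 6 5 8 7 11

Derivation:
I0 add r2: issue@1 deps=(None,None) exec_start@1 write@4
I1 add r4: issue@2 deps=(None,None) exec_start@2 write@3
I2 mul r1: issue@3 deps=(None,None) exec_start@3 write@6
I3 mul r2: issue@4 deps=(1,None) exec_start@4 write@5
I4 mul r2: issue@5 deps=(None,1) exec_start@5 write@8
I5 add r1: issue@6 deps=(2,None) exec_start@6 write@7
I6 add r2: issue@7 deps=(None,4) exec_start@8 write@11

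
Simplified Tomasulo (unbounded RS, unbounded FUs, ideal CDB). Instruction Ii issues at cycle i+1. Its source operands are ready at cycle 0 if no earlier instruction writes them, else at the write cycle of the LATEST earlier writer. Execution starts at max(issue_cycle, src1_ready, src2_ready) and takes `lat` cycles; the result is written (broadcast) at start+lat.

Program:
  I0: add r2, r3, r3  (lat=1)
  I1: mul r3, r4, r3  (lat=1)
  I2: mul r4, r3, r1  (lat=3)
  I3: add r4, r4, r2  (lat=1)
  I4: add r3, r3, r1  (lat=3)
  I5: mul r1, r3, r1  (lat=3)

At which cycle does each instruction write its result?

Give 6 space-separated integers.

Answer: 2 3 6 7 8 11

Derivation:
I0 add r2: issue@1 deps=(None,None) exec_start@1 write@2
I1 mul r3: issue@2 deps=(None,None) exec_start@2 write@3
I2 mul r4: issue@3 deps=(1,None) exec_start@3 write@6
I3 add r4: issue@4 deps=(2,0) exec_start@6 write@7
I4 add r3: issue@5 deps=(1,None) exec_start@5 write@8
I5 mul r1: issue@6 deps=(4,None) exec_start@8 write@11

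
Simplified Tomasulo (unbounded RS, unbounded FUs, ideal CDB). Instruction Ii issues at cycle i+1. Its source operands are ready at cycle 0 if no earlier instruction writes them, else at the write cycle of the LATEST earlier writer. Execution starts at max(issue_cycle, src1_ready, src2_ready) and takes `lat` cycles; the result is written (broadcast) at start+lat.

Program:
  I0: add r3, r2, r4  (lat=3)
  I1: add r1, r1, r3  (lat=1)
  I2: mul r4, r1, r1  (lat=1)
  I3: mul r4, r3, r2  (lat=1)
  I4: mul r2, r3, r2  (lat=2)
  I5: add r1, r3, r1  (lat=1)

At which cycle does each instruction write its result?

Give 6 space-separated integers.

Answer: 4 5 6 5 7 7

Derivation:
I0 add r3: issue@1 deps=(None,None) exec_start@1 write@4
I1 add r1: issue@2 deps=(None,0) exec_start@4 write@5
I2 mul r4: issue@3 deps=(1,1) exec_start@5 write@6
I3 mul r4: issue@4 deps=(0,None) exec_start@4 write@5
I4 mul r2: issue@5 deps=(0,None) exec_start@5 write@7
I5 add r1: issue@6 deps=(0,1) exec_start@6 write@7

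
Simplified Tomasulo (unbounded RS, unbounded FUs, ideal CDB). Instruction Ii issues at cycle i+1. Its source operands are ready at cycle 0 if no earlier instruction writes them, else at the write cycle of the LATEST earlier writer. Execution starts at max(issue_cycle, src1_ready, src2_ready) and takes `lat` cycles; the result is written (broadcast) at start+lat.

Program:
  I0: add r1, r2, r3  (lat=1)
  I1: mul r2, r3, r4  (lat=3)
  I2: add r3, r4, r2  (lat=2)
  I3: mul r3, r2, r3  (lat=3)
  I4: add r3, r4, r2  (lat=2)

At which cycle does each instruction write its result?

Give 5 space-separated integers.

Answer: 2 5 7 10 7

Derivation:
I0 add r1: issue@1 deps=(None,None) exec_start@1 write@2
I1 mul r2: issue@2 deps=(None,None) exec_start@2 write@5
I2 add r3: issue@3 deps=(None,1) exec_start@5 write@7
I3 mul r3: issue@4 deps=(1,2) exec_start@7 write@10
I4 add r3: issue@5 deps=(None,1) exec_start@5 write@7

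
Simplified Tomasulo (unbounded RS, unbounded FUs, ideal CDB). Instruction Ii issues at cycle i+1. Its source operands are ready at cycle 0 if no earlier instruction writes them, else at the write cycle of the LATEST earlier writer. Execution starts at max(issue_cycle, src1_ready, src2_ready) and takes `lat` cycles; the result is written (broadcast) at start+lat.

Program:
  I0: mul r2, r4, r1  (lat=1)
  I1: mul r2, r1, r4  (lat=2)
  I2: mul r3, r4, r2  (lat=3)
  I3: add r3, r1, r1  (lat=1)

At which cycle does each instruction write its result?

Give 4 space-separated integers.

Answer: 2 4 7 5

Derivation:
I0 mul r2: issue@1 deps=(None,None) exec_start@1 write@2
I1 mul r2: issue@2 deps=(None,None) exec_start@2 write@4
I2 mul r3: issue@3 deps=(None,1) exec_start@4 write@7
I3 add r3: issue@4 deps=(None,None) exec_start@4 write@5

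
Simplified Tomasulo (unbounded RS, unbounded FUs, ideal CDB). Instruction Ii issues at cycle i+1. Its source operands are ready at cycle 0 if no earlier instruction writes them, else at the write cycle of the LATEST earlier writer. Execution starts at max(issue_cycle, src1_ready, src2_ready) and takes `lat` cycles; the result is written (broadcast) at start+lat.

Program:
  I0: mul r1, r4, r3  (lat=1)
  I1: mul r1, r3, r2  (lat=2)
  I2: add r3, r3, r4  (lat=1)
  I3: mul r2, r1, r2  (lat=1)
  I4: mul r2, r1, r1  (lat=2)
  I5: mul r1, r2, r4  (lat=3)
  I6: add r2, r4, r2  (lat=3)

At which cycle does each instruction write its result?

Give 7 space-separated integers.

I0 mul r1: issue@1 deps=(None,None) exec_start@1 write@2
I1 mul r1: issue@2 deps=(None,None) exec_start@2 write@4
I2 add r3: issue@3 deps=(None,None) exec_start@3 write@4
I3 mul r2: issue@4 deps=(1,None) exec_start@4 write@5
I4 mul r2: issue@5 deps=(1,1) exec_start@5 write@7
I5 mul r1: issue@6 deps=(4,None) exec_start@7 write@10
I6 add r2: issue@7 deps=(None,4) exec_start@7 write@10

Answer: 2 4 4 5 7 10 10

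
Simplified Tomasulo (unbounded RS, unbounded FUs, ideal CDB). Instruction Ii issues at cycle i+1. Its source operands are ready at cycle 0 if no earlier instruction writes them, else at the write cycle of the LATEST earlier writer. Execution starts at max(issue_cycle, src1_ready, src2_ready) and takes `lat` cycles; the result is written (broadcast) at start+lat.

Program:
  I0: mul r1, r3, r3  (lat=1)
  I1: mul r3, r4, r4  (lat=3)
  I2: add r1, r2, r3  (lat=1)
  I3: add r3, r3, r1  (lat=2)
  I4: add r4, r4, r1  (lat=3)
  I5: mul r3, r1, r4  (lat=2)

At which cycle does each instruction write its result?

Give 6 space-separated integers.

Answer: 2 5 6 8 9 11

Derivation:
I0 mul r1: issue@1 deps=(None,None) exec_start@1 write@2
I1 mul r3: issue@2 deps=(None,None) exec_start@2 write@5
I2 add r1: issue@3 deps=(None,1) exec_start@5 write@6
I3 add r3: issue@4 deps=(1,2) exec_start@6 write@8
I4 add r4: issue@5 deps=(None,2) exec_start@6 write@9
I5 mul r3: issue@6 deps=(2,4) exec_start@9 write@11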